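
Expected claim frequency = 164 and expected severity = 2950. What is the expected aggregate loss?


E[S] = E[N] * E[X]
= 164 * 2950
= 483800


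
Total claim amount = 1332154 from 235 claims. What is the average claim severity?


severity = total / number
= 1332154 / 235
= 5668.7404


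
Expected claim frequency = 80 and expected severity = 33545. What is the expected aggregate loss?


E[S] = E[N] * E[X]
= 80 * 33545
= 2.6836e+06


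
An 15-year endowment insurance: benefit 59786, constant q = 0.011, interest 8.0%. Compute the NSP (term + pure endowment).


Term component = 5296.9612
Pure endowment = 15_p_x * v^15 * benefit = 0.847119 * 0.315242 * 59786 = 15965.6844
NSP = 21262.6456


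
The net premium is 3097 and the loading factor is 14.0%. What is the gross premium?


Gross = net * (1 + loading)
= 3097 * (1 + 0.14)
= 3097 * 1.14
= 3530.58


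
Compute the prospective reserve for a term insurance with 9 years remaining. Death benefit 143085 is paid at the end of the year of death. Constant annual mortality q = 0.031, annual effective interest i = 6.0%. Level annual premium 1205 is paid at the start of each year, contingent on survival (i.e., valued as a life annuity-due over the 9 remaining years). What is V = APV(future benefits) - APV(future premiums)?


v = 1/(1+i) = 0.943396
APV(future benefits) per unit = sum_{k=0}^{8} k_p_x * q * v^(k+1) = 0.188786
APV(future benefits) = 143085 * 0.188786 = 27012.4467
Life annuity-due factor ä_{x:9} = sum_{k=0}^{8} k_p_x * v^k = 6.455264
APV(future premiums) = 1205 * 6.455264 = 7778.5927
V = 27012.4467 - 7778.5927
= 19233.854


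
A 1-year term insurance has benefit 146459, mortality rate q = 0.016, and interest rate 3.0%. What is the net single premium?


NSP = benefit * q * v
v = 1/(1+i) = 0.970874
NSP = 146459 * 0.016 * 0.970874
= 2275.0913


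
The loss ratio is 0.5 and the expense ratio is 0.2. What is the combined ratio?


Combined ratio = loss ratio + expense ratio
= 0.5 + 0.2
= 0.7


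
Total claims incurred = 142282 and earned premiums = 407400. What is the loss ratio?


Loss ratio = claims / premiums
= 142282 / 407400
= 0.3492


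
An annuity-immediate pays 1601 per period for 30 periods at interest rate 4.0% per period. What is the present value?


PV = PMT * (1 - (1+i)^(-n)) / i
= 1601 * (1 - (1+0.04)^(-30)) / 0.04
= 1601 * (1 - 0.308319) / 0.04
= 1601 * 17.292033
= 27684.5453


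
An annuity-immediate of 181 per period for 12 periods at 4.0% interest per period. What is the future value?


FV = PMT * ((1+i)^n - 1) / i
= 181 * ((1.04)^12 - 1) / 0.04
= 181 * (1.601032 - 1) / 0.04
= 2719.6708


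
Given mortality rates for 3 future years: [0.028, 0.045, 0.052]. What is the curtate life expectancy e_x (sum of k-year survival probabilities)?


e_x = sum_{k=1}^{n} k_p_x
k_p_x values:
  1_p_x = 0.972
  2_p_x = 0.92826
  3_p_x = 0.87999
e_x = 2.7803


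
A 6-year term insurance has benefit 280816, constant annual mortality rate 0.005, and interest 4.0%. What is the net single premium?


NSP = benefit * sum_{k=0}^{n-1} k_p_x * q * v^(k+1)
With constant q=0.005, v=0.961538
Sum = 0.0259
NSP = 280816 * 0.0259
= 7273.1503


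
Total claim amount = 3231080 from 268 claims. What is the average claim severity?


severity = total / number
= 3231080 / 268
= 12056.2687


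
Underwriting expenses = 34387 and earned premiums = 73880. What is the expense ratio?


Expense ratio = expenses / premiums
= 34387 / 73880
= 0.4654


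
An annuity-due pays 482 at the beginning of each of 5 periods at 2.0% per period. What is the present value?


PV_due = PMT * (1-(1+i)^(-n))/i * (1+i)
PV_immediate = 2271.8875
PV_due = 2271.8875 * 1.02
= 2317.3252


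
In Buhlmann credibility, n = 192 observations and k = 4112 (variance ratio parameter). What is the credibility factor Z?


Z = n / (n + k)
= 192 / (192 + 4112)
= 192 / 4304
= 0.0446


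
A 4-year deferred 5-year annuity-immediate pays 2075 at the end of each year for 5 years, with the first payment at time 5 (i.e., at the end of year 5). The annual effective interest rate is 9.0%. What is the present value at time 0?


PV at time 4 of the 5-year annuity-immediate:
a_n = 2075 * (1-(1+0.09)^(-5))/0.09 = 8071.0264
Discount back 4 years to time 0:
PV = 8071.0264 * (1+0.09)^(-4)
= 8071.0264 * 0.708425
= 5717.7186


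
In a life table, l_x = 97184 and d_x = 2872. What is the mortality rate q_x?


q_x = d_x / l_x
= 2872 / 97184
= 0.0296


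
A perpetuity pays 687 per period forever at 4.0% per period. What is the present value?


PV = PMT / i
= 687 / 0.04
= 17175.0


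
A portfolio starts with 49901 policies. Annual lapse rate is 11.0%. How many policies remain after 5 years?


remaining = initial * (1 - lapse)^years
= 49901 * (1 - 0.11)^5
= 49901 * 0.558406
= 27865.0151


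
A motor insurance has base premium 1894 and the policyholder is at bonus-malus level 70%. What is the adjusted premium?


adjusted = base * BM_level / 100
= 1894 * 70 / 100
= 1894 * 0.7
= 1325.8


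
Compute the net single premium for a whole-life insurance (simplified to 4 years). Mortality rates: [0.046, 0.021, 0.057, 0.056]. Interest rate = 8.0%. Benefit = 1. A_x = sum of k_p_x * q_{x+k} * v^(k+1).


v = 0.925926
Year 0: k_p_x=1.0, q=0.046, term=0.042593
Year 1: k_p_x=0.954, q=0.021, term=0.017176
Year 2: k_p_x=0.933966, q=0.057, term=0.042261
Year 3: k_p_x=0.88073, q=0.056, term=0.036252
A_x = 0.1383


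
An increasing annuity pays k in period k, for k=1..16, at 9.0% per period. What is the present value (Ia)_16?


(Ia)_n = sum_{k=1}^{n} k * v^k, v = 1/(1+i)
v = 0.917431
Sum computed term by term:
(Ia)_16 = 55.8975


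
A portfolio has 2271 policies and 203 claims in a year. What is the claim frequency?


frequency = claims / policies
= 203 / 2271
= 0.0894


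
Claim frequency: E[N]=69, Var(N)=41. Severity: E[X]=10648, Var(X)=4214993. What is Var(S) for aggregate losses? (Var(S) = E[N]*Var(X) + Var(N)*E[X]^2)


Var(S) = E[N]*Var(X) + Var(N)*E[X]^2
= 69*4214993 + 41*10648^2
= 290834517 + 4648576064
= 4.9394e+09


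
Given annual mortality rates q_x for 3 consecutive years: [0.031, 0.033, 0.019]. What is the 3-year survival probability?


p_k = 1 - q_k for each year
Survival = product of (1 - q_k)
= 0.969 * 0.967 * 0.981
= 0.9192


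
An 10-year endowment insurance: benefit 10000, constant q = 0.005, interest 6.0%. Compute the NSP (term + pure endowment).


Term component = 360.6962
Pure endowment = 10_p_x * v^10 * benefit = 0.95111 * 0.558395 * 10000 = 5310.9493
NSP = 5671.6455


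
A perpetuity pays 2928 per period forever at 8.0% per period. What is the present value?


PV = PMT / i
= 2928 / 0.08
= 36600.0


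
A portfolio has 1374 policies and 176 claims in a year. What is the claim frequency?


frequency = claims / policies
= 176 / 1374
= 0.1281


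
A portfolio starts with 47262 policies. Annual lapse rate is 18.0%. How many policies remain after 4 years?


remaining = initial * (1 - lapse)^years
= 47262 * (1 - 0.18)^4
= 47262 * 0.452122
= 21368.1786


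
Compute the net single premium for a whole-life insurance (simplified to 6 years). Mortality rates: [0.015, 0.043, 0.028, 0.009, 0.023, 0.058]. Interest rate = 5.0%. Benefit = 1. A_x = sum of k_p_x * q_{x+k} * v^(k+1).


v = 0.952381
Year 0: k_p_x=1.0, q=0.015, term=0.014286
Year 1: k_p_x=0.985, q=0.043, term=0.038417
Year 2: k_p_x=0.942645, q=0.028, term=0.0228
Year 3: k_p_x=0.916251, q=0.009, term=0.006784
Year 4: k_p_x=0.908005, q=0.023, term=0.016363
Year 5: k_p_x=0.887121, q=0.058, term=0.038395
A_x = 0.137


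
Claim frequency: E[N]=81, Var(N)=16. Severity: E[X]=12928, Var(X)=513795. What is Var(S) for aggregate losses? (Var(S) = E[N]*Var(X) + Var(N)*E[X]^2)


Var(S) = E[N]*Var(X) + Var(N)*E[X]^2
= 81*513795 + 16*12928^2
= 41617395 + 2674130944
= 2.7157e+09


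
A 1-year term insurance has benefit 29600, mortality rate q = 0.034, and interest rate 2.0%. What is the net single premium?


NSP = benefit * q * v
v = 1/(1+i) = 0.980392
NSP = 29600 * 0.034 * 0.980392
= 986.6667


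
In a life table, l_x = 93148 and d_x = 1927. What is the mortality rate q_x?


q_x = d_x / l_x
= 1927 / 93148
= 0.0207


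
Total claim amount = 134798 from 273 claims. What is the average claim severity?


severity = total / number
= 134798 / 273
= 493.7656


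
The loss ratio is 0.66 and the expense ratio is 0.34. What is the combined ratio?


Combined ratio = loss ratio + expense ratio
= 0.66 + 0.34
= 1.0


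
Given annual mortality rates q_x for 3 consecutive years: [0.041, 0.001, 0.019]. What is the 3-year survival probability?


p_k = 1 - q_k for each year
Survival = product of (1 - q_k)
= 0.959 * 0.999 * 0.981
= 0.9398


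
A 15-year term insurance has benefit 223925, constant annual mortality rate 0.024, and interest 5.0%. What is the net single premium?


NSP = benefit * sum_{k=0}^{n-1} k_p_x * q * v^(k+1)
With constant q=0.024, v=0.952381
Sum = 0.21596
NSP = 223925 * 0.21596
= 48358.7886


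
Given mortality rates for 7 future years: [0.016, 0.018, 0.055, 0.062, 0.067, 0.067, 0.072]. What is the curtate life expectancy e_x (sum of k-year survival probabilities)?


e_x = sum_{k=1}^{n} k_p_x
k_p_x values:
  1_p_x = 0.984
  2_p_x = 0.966288
  3_p_x = 0.913142
  4_p_x = 0.856527
  5_p_x = 0.79914
  6_p_x = 0.745598
  7_p_x = 0.691915
e_x = 5.9566


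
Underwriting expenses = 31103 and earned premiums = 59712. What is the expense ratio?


Expense ratio = expenses / premiums
= 31103 / 59712
= 0.5209


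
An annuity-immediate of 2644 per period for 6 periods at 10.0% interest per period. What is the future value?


FV = PMT * ((1+i)^n - 1) / i
= 2644 * ((1.1)^6 - 1) / 0.1
= 2644 * (1.771561 - 1) / 0.1
= 20400.0728


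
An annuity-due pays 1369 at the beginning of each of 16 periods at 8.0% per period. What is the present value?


PV_due = PMT * (1-(1+i)^(-n))/i * (1+i)
PV_immediate = 12117.5244
PV_due = 12117.5244 * 1.08
= 13086.9263


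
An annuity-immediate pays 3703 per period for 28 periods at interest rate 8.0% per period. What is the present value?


PV = PMT * (1 - (1+i)^(-n)) / i
= 3703 * (1 - (1+0.08)^(-28)) / 0.08
= 3703 * (1 - 0.115914) / 0.08
= 3703 * 11.051078
= 40922.1437


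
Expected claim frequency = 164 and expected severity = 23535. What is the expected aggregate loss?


E[S] = E[N] * E[X]
= 164 * 23535
= 3.8597e+06


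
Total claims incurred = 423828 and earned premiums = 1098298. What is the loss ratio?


Loss ratio = claims / premiums
= 423828 / 1098298
= 0.3859


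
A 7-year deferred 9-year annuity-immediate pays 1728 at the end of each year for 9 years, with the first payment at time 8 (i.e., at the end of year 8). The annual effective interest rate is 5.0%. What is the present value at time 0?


PV at time 7 of the 9-year annuity-immediate:
a_n = 1728 * (1-(1+0.05)^(-9))/0.05 = 12282.3159
Discount back 7 years to time 0:
PV = 12282.3159 * (1+0.05)^(-7)
= 12282.3159 * 0.710681
= 8728.8126


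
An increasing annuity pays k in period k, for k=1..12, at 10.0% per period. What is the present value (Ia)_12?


(Ia)_n = sum_{k=1}^{n} k * v^k, v = 1/(1+i)
v = 0.909091
Sum computed term by term:
(Ia)_12 = 36.7149


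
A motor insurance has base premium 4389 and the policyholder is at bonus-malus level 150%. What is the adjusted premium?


adjusted = base * BM_level / 100
= 4389 * 150 / 100
= 4389 * 1.5
= 6583.5


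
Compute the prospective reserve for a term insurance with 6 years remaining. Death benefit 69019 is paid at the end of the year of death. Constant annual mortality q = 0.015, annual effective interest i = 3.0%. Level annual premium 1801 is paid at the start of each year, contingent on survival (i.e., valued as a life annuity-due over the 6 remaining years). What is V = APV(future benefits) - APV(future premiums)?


v = 1/(1+i) = 0.970874
APV(future benefits) per unit = sum_{k=0}^{5} k_p_x * q * v^(k+1) = 0.078373
APV(future benefits) = 69019 * 0.078373 = 5409.2195
Life annuity-due factor ä_{x:6} = sum_{k=0}^{5} k_p_x * v^k = 5.381606
APV(future premiums) = 1801 * 5.381606 = 9692.2727
V = 5409.2195 - 9692.2727
= -4283.0531


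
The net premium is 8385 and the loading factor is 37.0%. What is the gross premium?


Gross = net * (1 + loading)
= 8385 * (1 + 0.37)
= 8385 * 1.37
= 11487.45


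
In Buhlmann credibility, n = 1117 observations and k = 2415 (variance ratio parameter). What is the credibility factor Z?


Z = n / (n + k)
= 1117 / (1117 + 2415)
= 1117 / 3532
= 0.3163


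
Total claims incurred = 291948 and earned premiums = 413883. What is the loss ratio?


Loss ratio = claims / premiums
= 291948 / 413883
= 0.7054


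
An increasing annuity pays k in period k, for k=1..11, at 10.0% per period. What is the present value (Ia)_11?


(Ia)_n = sum_{k=1}^{n} k * v^k, v = 1/(1+i)
v = 0.909091
Sum computed term by term:
(Ia)_11 = 32.8913


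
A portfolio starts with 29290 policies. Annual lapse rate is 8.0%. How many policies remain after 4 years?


remaining = initial * (1 - lapse)^years
= 29290 * (1 - 0.08)^4
= 29290 * 0.716393
= 20983.1498


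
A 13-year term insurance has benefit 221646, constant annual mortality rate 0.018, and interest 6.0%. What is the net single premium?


NSP = benefit * sum_{k=0}^{n-1} k_p_x * q * v^(k+1)
With constant q=0.018, v=0.943396
Sum = 0.145331
NSP = 221646 * 0.145331
= 32212.0894


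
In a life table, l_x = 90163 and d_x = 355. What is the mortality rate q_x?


q_x = d_x / l_x
= 355 / 90163
= 0.0039


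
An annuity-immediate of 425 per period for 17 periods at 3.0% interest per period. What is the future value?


FV = PMT * ((1+i)^n - 1) / i
= 425 * ((1.03)^17 - 1) / 0.03
= 425 * (1.652848 - 1) / 0.03
= 9248.6748


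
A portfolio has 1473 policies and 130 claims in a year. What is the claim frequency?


frequency = claims / policies
= 130 / 1473
= 0.0883


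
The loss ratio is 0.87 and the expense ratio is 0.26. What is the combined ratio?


Combined ratio = loss ratio + expense ratio
= 0.87 + 0.26
= 1.13


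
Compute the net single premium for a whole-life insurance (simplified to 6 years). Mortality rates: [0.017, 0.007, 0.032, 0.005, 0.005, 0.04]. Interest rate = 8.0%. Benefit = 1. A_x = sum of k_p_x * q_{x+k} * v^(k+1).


v = 0.925926
Year 0: k_p_x=1.0, q=0.017, term=0.015741
Year 1: k_p_x=0.983, q=0.007, term=0.005899
Year 2: k_p_x=0.976119, q=0.032, term=0.024796
Year 3: k_p_x=0.944883, q=0.005, term=0.003473
Year 4: k_p_x=0.940159, q=0.005, term=0.003199
Year 5: k_p_x=0.935458, q=0.04, term=0.02358
A_x = 0.0767


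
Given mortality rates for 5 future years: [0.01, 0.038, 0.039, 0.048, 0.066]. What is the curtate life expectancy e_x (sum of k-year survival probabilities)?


e_x = sum_{k=1}^{n} k_p_x
k_p_x values:
  1_p_x = 0.99
  2_p_x = 0.95238
  3_p_x = 0.915237
  4_p_x = 0.871306
  5_p_x = 0.8138
e_x = 4.5427


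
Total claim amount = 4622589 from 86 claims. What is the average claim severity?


severity = total / number
= 4622589 / 86
= 53751.0349


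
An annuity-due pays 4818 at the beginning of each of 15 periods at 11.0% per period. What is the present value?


PV_due = PMT * (1-(1+i)^(-n))/i * (1+i)
PV_immediate = 34645.6096
PV_due = 34645.6096 * 1.11
= 38456.6267


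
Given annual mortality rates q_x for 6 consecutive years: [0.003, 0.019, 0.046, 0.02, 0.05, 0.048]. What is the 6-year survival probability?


p_k = 1 - q_k for each year
Survival = product of (1 - q_k)
= 0.997 * 0.981 * 0.954 * 0.98 * 0.95 * 0.952
= 0.827


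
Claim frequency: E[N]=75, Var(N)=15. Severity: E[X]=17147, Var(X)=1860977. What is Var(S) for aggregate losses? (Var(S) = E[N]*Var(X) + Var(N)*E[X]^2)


Var(S) = E[N]*Var(X) + Var(N)*E[X]^2
= 75*1860977 + 15*17147^2
= 139573275 + 4410294135
= 4.5499e+09


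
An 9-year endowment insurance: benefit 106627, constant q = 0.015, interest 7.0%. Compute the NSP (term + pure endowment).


Term component = 9883.236
Pure endowment = 9_p_x * v^9 * benefit = 0.872823 * 0.543934 * 106627 = 50621.9961
NSP = 60505.232


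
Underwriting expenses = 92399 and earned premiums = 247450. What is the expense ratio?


Expense ratio = expenses / premiums
= 92399 / 247450
= 0.3734


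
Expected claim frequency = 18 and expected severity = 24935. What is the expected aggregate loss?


E[S] = E[N] * E[X]
= 18 * 24935
= 448830


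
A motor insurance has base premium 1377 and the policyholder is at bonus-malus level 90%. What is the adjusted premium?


adjusted = base * BM_level / 100
= 1377 * 90 / 100
= 1377 * 0.9
= 1239.3


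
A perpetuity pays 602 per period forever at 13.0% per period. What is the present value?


PV = PMT / i
= 602 / 0.13
= 4630.7692


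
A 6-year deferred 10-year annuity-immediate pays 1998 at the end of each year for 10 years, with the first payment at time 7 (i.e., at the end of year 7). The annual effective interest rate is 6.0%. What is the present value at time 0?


PV at time 6 of the 10-year annuity-immediate:
a_n = 1998 * (1-(1+0.06)^(-10))/0.06 = 14705.4539
Discount back 6 years to time 0:
PV = 14705.4539 * (1+0.06)^(-6)
= 14705.4539 * 0.704961
= 10366.7647


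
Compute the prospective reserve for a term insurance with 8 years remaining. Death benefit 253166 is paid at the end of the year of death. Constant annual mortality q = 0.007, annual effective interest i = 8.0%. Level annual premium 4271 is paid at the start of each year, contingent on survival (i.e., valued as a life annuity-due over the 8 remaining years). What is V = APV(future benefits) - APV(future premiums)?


v = 1/(1+i) = 0.925926
APV(future benefits) per unit = sum_{k=0}^{7} k_p_x * q * v^(k+1) = 0.039365
APV(future benefits) = 253166 * 0.039365 = 9965.9712
Life annuity-due factor ä_{x:8} = sum_{k=0}^{7} k_p_x * v^k = 6.073513
APV(future premiums) = 4271 * 6.073513 = 25939.9739
V = 9965.9712 - 25939.9739
= -15974.0027


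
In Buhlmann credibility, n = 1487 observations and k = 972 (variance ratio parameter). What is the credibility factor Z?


Z = n / (n + k)
= 1487 / (1487 + 972)
= 1487 / 2459
= 0.6047


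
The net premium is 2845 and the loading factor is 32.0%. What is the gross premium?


Gross = net * (1 + loading)
= 2845 * (1 + 0.32)
= 2845 * 1.32
= 3755.4


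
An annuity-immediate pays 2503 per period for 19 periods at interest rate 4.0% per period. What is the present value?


PV = PMT * (1 - (1+i)^(-n)) / i
= 2503 * (1 - (1+0.04)^(-19)) / 0.04
= 2503 * (1 - 0.474642) / 0.04
= 2503 * 13.133939
= 32874.2503


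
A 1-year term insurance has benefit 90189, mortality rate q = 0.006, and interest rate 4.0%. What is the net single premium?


NSP = benefit * q * v
v = 1/(1+i) = 0.961538
NSP = 90189 * 0.006 * 0.961538
= 520.3212


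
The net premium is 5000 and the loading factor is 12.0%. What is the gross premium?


Gross = net * (1 + loading)
= 5000 * (1 + 0.12)
= 5000 * 1.12
= 5600.0


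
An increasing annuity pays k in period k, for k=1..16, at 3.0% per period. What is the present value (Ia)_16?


(Ia)_n = sum_{k=1}^{n} k * v^k, v = 1/(1+i)
v = 0.970874
Sum computed term by term:
(Ia)_16 = 98.9088


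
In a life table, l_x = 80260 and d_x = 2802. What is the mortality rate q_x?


q_x = d_x / l_x
= 2802 / 80260
= 0.0349


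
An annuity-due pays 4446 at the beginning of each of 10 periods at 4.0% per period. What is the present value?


PV_due = PMT * (1-(1+i)^(-n))/i * (1+i)
PV_immediate = 36061.0426
PV_due = 36061.0426 * 1.04
= 37503.4843


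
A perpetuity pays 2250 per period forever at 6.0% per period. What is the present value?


PV = PMT / i
= 2250 / 0.06
= 37500.0


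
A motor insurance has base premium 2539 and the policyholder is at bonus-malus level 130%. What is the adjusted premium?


adjusted = base * BM_level / 100
= 2539 * 130 / 100
= 2539 * 1.3
= 3300.7


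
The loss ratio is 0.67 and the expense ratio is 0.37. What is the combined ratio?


Combined ratio = loss ratio + expense ratio
= 0.67 + 0.37
= 1.04


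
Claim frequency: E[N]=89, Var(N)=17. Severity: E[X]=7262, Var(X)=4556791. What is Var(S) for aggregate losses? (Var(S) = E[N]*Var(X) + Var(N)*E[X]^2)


Var(S) = E[N]*Var(X) + Var(N)*E[X]^2
= 89*4556791 + 17*7262^2
= 405554399 + 896522948
= 1.3021e+09


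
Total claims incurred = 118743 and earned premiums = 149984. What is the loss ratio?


Loss ratio = claims / premiums
= 118743 / 149984
= 0.7917


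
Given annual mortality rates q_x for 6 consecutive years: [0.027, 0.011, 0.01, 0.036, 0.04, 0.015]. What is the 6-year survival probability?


p_k = 1 - q_k for each year
Survival = product of (1 - q_k)
= 0.973 * 0.989 * 0.99 * 0.964 * 0.96 * 0.985
= 0.8684


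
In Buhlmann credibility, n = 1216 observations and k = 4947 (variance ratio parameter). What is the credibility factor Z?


Z = n / (n + k)
= 1216 / (1216 + 4947)
= 1216 / 6163
= 0.1973


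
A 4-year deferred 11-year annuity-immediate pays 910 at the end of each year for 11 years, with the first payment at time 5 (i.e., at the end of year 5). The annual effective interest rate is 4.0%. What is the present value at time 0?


PV at time 4 of the 11-year annuity-immediate:
a_n = 910 * (1-(1+0.04)^(-11))/0.04 = 7972.0338
Discount back 4 years to time 0:
PV = 7972.0338 * (1+0.04)^(-4)
= 7972.0338 * 0.854804
= 6814.5279


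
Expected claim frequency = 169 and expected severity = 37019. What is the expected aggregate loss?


E[S] = E[N] * E[X]
= 169 * 37019
= 6.2562e+06


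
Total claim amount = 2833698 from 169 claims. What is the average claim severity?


severity = total / number
= 2833698 / 169
= 16767.4438


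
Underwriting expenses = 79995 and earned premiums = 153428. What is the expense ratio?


Expense ratio = expenses / premiums
= 79995 / 153428
= 0.5214


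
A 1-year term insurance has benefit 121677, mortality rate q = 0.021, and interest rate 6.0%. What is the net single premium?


NSP = benefit * q * v
v = 1/(1+i) = 0.943396
NSP = 121677 * 0.021 * 0.943396
= 2410.5821


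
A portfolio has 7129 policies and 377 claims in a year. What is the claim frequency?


frequency = claims / policies
= 377 / 7129
= 0.0529


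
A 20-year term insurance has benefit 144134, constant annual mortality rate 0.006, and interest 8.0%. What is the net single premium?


NSP = benefit * sum_{k=0}^{n-1} k_p_x * q * v^(k+1)
With constant q=0.006, v=0.925926
Sum = 0.056496
NSP = 144134 * 0.056496
= 8143.0505


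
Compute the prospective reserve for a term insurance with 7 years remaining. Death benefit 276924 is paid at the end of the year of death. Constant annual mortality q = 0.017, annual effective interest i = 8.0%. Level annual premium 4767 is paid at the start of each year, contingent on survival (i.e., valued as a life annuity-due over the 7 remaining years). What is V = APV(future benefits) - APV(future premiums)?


v = 1/(1+i) = 0.925926
APV(future benefits) per unit = sum_{k=0}^{6} k_p_x * q * v^(k+1) = 0.084562
APV(future benefits) = 276924 * 0.084562 = 23417.324
Life annuity-due factor ä_{x:7} = sum_{k=0}^{6} k_p_x * v^k = 5.372192
APV(future premiums) = 4767 * 5.372192 = 25609.2379
V = 23417.324 - 25609.2379
= -2191.9139


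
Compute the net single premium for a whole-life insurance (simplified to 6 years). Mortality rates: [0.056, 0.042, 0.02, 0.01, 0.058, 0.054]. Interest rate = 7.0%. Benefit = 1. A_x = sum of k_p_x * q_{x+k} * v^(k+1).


v = 0.934579
Year 0: k_p_x=1.0, q=0.056, term=0.052336
Year 1: k_p_x=0.944, q=0.042, term=0.03463
Year 2: k_p_x=0.904352, q=0.02, term=0.014764
Year 3: k_p_x=0.886265, q=0.01, term=0.006761
Year 4: k_p_x=0.877402, q=0.058, term=0.036283
Year 5: k_p_x=0.826513, q=0.054, term=0.02974
A_x = 0.1745


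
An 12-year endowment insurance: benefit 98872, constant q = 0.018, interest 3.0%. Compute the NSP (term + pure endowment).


Term component = 16164.9916
Pure endowment = 12_p_x * v^12 * benefit = 0.804151 * 0.70138 * 98872 = 55765.3556
NSP = 71930.3473


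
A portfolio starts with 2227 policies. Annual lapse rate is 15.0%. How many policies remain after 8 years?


remaining = initial * (1 - lapse)^years
= 2227 * (1 - 0.15)^8
= 2227 * 0.272491
= 606.8364


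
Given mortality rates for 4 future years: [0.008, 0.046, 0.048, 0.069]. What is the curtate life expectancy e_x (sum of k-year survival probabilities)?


e_x = sum_{k=1}^{n} k_p_x
k_p_x values:
  1_p_x = 0.992
  2_p_x = 0.946368
  3_p_x = 0.900942
  4_p_x = 0.838777
e_x = 3.6781


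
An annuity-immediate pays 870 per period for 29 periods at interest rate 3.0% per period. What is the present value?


PV = PMT * (1 - (1+i)^(-n)) / i
= 870 * (1 - (1+0.03)^(-29)) / 0.03
= 870 * (1 - 0.424346) / 0.03
= 870 * 19.188455
= 16693.9555


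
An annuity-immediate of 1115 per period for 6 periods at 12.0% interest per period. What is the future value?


FV = PMT * ((1+i)^n - 1) / i
= 1115 * ((1.12)^6 - 1) / 0.12
= 1115 * (1.973823 - 1) / 0.12
= 9048.4358


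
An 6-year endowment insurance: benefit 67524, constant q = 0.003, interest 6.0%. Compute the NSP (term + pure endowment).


Term component = 989.175
Pure endowment = 6_p_x * v^6 * benefit = 0.982134 * 0.704961 * 67524 = 46751.3245
NSP = 47740.4995


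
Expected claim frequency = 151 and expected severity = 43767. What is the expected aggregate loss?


E[S] = E[N] * E[X]
= 151 * 43767
= 6.6088e+06


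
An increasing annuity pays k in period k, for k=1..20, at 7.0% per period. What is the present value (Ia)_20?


(Ia)_n = sum_{k=1}^{n} k * v^k, v = 1/(1+i)
v = 0.934579
Sum computed term by term:
(Ia)_20 = 88.1031


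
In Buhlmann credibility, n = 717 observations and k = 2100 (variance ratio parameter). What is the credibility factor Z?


Z = n / (n + k)
= 717 / (717 + 2100)
= 717 / 2817
= 0.2545


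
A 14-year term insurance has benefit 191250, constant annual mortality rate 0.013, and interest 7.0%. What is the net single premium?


NSP = benefit * sum_{k=0}^{n-1} k_p_x * q * v^(k+1)
With constant q=0.013, v=0.934579
Sum = 0.106052
NSP = 191250 * 0.106052
= 20282.4258


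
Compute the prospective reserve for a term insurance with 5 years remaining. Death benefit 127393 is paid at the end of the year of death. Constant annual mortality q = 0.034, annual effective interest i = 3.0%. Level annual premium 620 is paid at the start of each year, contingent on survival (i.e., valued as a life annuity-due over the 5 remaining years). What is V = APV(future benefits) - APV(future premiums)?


v = 1/(1+i) = 0.970874
APV(future benefits) per unit = sum_{k=0}^{4} k_p_x * q * v^(k+1) = 0.145773
APV(future benefits) = 127393 * 0.145773 = 18570.4619
Life annuity-due factor ä_{x:5} = sum_{k=0}^{4} k_p_x * v^k = 4.416065
APV(future premiums) = 620 * 4.416065 = 2737.9602
V = 18570.4619 - 2737.9602
= 15832.5017


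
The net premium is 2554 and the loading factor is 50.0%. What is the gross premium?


Gross = net * (1 + loading)
= 2554 * (1 + 0.5)
= 2554 * 1.5
= 3831.0


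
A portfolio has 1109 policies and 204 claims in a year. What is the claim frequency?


frequency = claims / policies
= 204 / 1109
= 0.1839


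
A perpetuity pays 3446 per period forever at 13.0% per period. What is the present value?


PV = PMT / i
= 3446 / 0.13
= 26507.6923


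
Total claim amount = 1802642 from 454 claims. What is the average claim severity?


severity = total / number
= 1802642 / 454
= 3970.5771


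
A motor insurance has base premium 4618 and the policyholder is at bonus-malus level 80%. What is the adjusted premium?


adjusted = base * BM_level / 100
= 4618 * 80 / 100
= 4618 * 0.8
= 3694.4


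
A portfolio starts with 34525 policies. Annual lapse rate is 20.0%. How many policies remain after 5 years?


remaining = initial * (1 - lapse)^years
= 34525 * (1 - 0.2)^5
= 34525 * 0.32768
= 11313.152


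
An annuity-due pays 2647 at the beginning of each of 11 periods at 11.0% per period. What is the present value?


PV_due = PMT * (1-(1+i)^(-n))/i * (1+i)
PV_immediate = 16428.6461
PV_due = 16428.6461 * 1.11
= 18235.7971


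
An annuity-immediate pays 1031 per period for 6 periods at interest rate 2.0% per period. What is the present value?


PV = PMT * (1 - (1+i)^(-n)) / i
= 1031 * (1 - (1+0.02)^(-6)) / 0.02
= 1031 * (1 - 0.887971) / 0.02
= 1031 * 5.601431
= 5775.0752


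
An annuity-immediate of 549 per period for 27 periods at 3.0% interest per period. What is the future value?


FV = PMT * ((1+i)^n - 1) / i
= 549 * ((1.03)^27 - 1) / 0.03
= 549 * (2.221289 - 1) / 0.03
= 22349.5888


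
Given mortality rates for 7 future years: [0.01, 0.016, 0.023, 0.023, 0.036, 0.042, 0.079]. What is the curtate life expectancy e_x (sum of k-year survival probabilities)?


e_x = sum_{k=1}^{n} k_p_x
k_p_x values:
  1_p_x = 0.99
  2_p_x = 0.97416
  3_p_x = 0.951754
  4_p_x = 0.929864
  5_p_x = 0.896389
  6_p_x = 0.858741
  7_p_x = 0.7909
e_x = 6.3918


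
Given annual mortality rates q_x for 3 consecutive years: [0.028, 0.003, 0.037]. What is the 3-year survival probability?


p_k = 1 - q_k for each year
Survival = product of (1 - q_k)
= 0.972 * 0.997 * 0.963
= 0.9332


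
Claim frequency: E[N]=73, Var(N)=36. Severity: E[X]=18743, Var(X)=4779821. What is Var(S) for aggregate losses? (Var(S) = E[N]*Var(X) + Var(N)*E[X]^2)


Var(S) = E[N]*Var(X) + Var(N)*E[X]^2
= 73*4779821 + 36*18743^2
= 348926933 + 12646801764
= 1.2996e+10


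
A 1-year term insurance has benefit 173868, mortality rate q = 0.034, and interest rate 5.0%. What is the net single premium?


NSP = benefit * q * v
v = 1/(1+i) = 0.952381
NSP = 173868 * 0.034 * 0.952381
= 5630.0114


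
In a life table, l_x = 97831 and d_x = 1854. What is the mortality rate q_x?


q_x = d_x / l_x
= 1854 / 97831
= 0.019


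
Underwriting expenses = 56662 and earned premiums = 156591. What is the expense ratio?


Expense ratio = expenses / premiums
= 56662 / 156591
= 0.3618


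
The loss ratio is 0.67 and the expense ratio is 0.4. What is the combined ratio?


Combined ratio = loss ratio + expense ratio
= 0.67 + 0.4
= 1.07


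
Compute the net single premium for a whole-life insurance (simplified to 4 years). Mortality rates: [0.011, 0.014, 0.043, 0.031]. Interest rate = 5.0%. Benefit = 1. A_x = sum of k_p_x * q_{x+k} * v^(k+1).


v = 0.952381
Year 0: k_p_x=1.0, q=0.011, term=0.010476
Year 1: k_p_x=0.989, q=0.014, term=0.012559
Year 2: k_p_x=0.975154, q=0.043, term=0.036222
Year 3: k_p_x=0.933222, q=0.031, term=0.023801
A_x = 0.0831


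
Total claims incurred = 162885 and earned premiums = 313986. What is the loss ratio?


Loss ratio = claims / premiums
= 162885 / 313986
= 0.5188


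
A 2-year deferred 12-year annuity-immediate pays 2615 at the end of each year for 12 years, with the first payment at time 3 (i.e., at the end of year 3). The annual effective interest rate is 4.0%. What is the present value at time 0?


PV at time 2 of the 12-year annuity-immediate:
a_n = 2615 * (1-(1+0.04)^(-12))/0.04 = 24541.9679
Discount back 2 years to time 0:
PV = 24541.9679 * (1+0.04)^(-2)
= 24541.9679 * 0.924556
= 22690.4289


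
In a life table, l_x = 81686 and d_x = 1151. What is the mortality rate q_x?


q_x = d_x / l_x
= 1151 / 81686
= 0.0141


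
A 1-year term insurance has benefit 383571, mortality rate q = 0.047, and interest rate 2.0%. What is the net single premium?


NSP = benefit * q * v
v = 1/(1+i) = 0.980392
NSP = 383571 * 0.047 * 0.980392
= 17674.35


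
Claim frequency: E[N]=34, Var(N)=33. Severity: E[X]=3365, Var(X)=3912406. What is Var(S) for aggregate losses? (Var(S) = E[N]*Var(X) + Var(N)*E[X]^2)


Var(S) = E[N]*Var(X) + Var(N)*E[X]^2
= 34*3912406 + 33*3365^2
= 133021804 + 373666425
= 5.0669e+08


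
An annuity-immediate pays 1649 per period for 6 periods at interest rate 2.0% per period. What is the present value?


PV = PMT * (1 - (1+i)^(-n)) / i
= 1649 * (1 - (1+0.02)^(-6)) / 0.02
= 1649 * (1 - 0.887971) / 0.02
= 1649 * 5.601431
= 9236.7595


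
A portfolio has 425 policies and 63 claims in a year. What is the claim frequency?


frequency = claims / policies
= 63 / 425
= 0.1482


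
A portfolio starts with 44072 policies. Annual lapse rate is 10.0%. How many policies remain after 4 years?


remaining = initial * (1 - lapse)^years
= 44072 * (1 - 0.1)^4
= 44072 * 0.6561
= 28915.6392


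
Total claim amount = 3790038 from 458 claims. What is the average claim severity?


severity = total / number
= 3790038 / 458
= 8275.1921


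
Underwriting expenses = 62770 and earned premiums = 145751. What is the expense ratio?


Expense ratio = expenses / premiums
= 62770 / 145751
= 0.4307


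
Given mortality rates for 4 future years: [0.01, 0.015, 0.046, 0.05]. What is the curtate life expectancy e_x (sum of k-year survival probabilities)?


e_x = sum_{k=1}^{n} k_p_x
k_p_x values:
  1_p_x = 0.99
  2_p_x = 0.97515
  3_p_x = 0.930293
  4_p_x = 0.883778
e_x = 3.7792


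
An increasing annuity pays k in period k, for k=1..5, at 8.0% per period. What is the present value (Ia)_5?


(Ia)_n = sum_{k=1}^{n} k * v^k, v = 1/(1+i)
v = 0.925926
Sum computed term by term:
(Ia)_5 = 11.3651


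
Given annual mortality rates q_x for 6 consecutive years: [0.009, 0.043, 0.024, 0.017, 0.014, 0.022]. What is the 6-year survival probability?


p_k = 1 - q_k for each year
Survival = product of (1 - q_k)
= 0.991 * 0.957 * 0.976 * 0.983 * 0.986 * 0.978
= 0.8774


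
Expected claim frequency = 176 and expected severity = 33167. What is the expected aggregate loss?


E[S] = E[N] * E[X]
= 176 * 33167
= 5.8374e+06


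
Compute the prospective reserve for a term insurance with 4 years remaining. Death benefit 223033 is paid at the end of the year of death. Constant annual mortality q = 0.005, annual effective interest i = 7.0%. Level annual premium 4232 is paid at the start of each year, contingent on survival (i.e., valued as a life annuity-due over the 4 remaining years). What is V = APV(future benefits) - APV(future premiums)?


v = 1/(1+i) = 0.934579
APV(future benefits) per unit = sum_{k=0}^{3} k_p_x * q * v^(k+1) = 0.016817
APV(future benefits) = 223033 * 0.016817 = 3750.6514
Life annuity-due factor ä_{x:4} = sum_{k=0}^{3} k_p_x * v^k = 3.598747
APV(future premiums) = 4232 * 3.598747 = 15229.8984
V = 3750.6514 - 15229.8984
= -11479.247


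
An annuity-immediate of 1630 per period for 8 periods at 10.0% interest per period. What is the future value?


FV = PMT * ((1+i)^n - 1) / i
= 1630 * ((1.1)^8 - 1) / 0.1
= 1630 * (2.143589 - 1) / 0.1
= 18640.4976


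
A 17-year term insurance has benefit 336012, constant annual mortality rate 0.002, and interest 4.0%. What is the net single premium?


NSP = benefit * sum_{k=0}^{n-1} k_p_x * q * v^(k+1)
With constant q=0.002, v=0.961538
Sum = 0.023991
NSP = 336012 * 0.023991
= 8061.167


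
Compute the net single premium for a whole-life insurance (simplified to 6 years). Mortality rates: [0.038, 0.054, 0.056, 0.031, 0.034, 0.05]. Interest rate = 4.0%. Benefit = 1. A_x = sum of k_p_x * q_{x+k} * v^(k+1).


v = 0.961538
Year 0: k_p_x=1.0, q=0.038, term=0.036538
Year 1: k_p_x=0.962, q=0.054, term=0.048029
Year 2: k_p_x=0.910052, q=0.056, term=0.045306
Year 3: k_p_x=0.859089, q=0.031, term=0.022765
Year 4: k_p_x=0.832457, q=0.034, term=0.023263
Year 5: k_p_x=0.804154, q=0.05, term=0.031777
A_x = 0.2077


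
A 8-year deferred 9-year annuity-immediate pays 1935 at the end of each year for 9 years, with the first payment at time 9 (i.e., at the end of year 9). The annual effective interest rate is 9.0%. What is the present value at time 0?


PV at time 8 of the 9-year annuity-immediate:
a_n = 1935 * (1-(1+0.09)^(-9))/0.09 = 11600.8027
Discount back 8 years to time 0:
PV = 11600.8027 * (1+0.09)^(-8)
= 11600.8027 * 0.501866
= 5822.0517


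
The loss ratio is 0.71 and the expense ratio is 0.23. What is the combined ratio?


Combined ratio = loss ratio + expense ratio
= 0.71 + 0.23
= 0.94


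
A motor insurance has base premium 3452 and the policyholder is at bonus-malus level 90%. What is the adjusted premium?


adjusted = base * BM_level / 100
= 3452 * 90 / 100
= 3452 * 0.9
= 3106.8


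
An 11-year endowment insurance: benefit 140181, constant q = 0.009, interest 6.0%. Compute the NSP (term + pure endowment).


Term component = 9564.242
Pure endowment = 11_p_x * v^11 * benefit = 0.905337 * 0.526788 * 140181 = 66855.145
NSP = 76419.387


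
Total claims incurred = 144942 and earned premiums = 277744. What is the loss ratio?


Loss ratio = claims / premiums
= 144942 / 277744
= 0.5219


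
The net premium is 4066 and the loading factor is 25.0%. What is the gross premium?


Gross = net * (1 + loading)
= 4066 * (1 + 0.25)
= 4066 * 1.25
= 5082.5


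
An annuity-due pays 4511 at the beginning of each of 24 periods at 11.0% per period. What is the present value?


PV_due = PMT * (1-(1+i)^(-n))/i * (1+i)
PV_immediate = 37658.4441
PV_due = 37658.4441 * 1.11
= 41800.873


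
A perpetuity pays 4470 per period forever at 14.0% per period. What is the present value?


PV = PMT / i
= 4470 / 0.14
= 31928.5714


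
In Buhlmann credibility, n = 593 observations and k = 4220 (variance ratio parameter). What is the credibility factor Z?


Z = n / (n + k)
= 593 / (593 + 4220)
= 593 / 4813
= 0.1232


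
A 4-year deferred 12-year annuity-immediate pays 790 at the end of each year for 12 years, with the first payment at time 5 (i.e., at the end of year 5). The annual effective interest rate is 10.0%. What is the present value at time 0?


PV at time 4 of the 12-year annuity-immediate:
a_n = 790 * (1-(1+0.1)^(-12))/0.1 = 5382.8165
Discount back 4 years to time 0:
PV = 5382.8165 * (1+0.1)^(-4)
= 5382.8165 * 0.683013
= 3676.5361


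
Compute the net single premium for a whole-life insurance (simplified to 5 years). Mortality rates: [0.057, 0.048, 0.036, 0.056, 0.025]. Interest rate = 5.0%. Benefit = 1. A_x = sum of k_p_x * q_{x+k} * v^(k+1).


v = 0.952381
Year 0: k_p_x=1.0, q=0.057, term=0.054286
Year 1: k_p_x=0.943, q=0.048, term=0.041056
Year 2: k_p_x=0.897736, q=0.036, term=0.027918
Year 3: k_p_x=0.865418, q=0.056, term=0.039871
Year 4: k_p_x=0.816954, q=0.025, term=0.016003
A_x = 0.1791


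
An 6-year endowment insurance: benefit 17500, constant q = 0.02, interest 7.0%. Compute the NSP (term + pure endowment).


Term component = 1593.3782
Pure endowment = 6_p_x * v^6 * benefit = 0.885842 * 0.666342 * 17500 = 10329.7982
NSP = 11923.1764


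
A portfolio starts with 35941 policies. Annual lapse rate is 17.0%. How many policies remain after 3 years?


remaining = initial * (1 - lapse)^years
= 35941 * (1 - 0.17)^3
= 35941 * 0.571787
= 20550.5966


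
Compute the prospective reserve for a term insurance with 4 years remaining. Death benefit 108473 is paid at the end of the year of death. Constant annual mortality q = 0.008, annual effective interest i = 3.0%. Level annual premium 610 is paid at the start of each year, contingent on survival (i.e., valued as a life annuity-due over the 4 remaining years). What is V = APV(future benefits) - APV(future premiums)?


v = 1/(1+i) = 0.970874
APV(future benefits) per unit = sum_{k=0}^{3} k_p_x * q * v^(k+1) = 0.029391
APV(future benefits) = 108473 * 0.029391 = 3188.0825
Life annuity-due factor ä_{x:4} = sum_{k=0}^{3} k_p_x * v^k = 3.784035
APV(future premiums) = 610 * 3.784035 = 2308.2613
V = 3188.0825 - 2308.2613
= 879.8212


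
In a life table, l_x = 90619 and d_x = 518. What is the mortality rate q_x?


q_x = d_x / l_x
= 518 / 90619
= 0.0057


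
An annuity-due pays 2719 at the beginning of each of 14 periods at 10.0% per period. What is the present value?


PV_due = PMT * (1-(1+i)^(-n))/i * (1+i)
PV_immediate = 20030.0232
PV_due = 20030.0232 * 1.1
= 22033.0255
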